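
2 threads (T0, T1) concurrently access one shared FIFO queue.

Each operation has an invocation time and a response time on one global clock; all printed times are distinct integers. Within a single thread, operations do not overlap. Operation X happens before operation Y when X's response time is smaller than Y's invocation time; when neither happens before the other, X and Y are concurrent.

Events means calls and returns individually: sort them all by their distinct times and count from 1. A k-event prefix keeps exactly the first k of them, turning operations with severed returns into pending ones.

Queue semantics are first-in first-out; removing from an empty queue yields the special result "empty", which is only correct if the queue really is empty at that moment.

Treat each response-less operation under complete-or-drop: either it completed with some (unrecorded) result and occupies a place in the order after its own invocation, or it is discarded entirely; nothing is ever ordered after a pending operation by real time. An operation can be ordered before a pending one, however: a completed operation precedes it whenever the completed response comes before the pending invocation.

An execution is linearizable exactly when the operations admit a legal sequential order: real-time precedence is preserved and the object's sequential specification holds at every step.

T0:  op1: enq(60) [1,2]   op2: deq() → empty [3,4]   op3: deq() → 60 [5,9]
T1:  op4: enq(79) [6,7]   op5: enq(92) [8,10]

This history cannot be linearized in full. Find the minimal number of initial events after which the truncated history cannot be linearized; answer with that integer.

events 1..3 are linearizable, e.g. via op1:
1. op1 enq(60), leaving queue <60>
event 4 — op2's response, time 4 — after it, nothing linearizes
for example op1, op2 fails at step 2: op2 deq() → empty is not legal there

4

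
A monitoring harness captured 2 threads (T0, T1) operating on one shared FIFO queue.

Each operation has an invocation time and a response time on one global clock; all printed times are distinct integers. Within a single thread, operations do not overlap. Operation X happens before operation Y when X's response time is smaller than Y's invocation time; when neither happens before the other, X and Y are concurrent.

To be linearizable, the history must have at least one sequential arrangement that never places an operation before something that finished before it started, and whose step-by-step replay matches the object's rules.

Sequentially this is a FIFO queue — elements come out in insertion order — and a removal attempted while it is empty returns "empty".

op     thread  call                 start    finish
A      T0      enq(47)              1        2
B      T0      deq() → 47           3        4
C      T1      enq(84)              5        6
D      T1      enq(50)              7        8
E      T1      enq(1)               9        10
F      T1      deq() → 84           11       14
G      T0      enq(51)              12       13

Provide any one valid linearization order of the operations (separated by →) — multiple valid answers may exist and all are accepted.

after step 1 (A enq(47)): queue <47>
after step 2 (B deq() → 47): queue <>
after step 3 (C enq(84)): queue <84>
after step 4 (D enq(50)): queue <84,50>
after step 5 (E enq(1)): queue <84,50,1>
after step 6 (F deq() → 84): queue <50,1>
after step 7 (G enq(51)): queue <50,1,51>

A → B → C → D → E → F → G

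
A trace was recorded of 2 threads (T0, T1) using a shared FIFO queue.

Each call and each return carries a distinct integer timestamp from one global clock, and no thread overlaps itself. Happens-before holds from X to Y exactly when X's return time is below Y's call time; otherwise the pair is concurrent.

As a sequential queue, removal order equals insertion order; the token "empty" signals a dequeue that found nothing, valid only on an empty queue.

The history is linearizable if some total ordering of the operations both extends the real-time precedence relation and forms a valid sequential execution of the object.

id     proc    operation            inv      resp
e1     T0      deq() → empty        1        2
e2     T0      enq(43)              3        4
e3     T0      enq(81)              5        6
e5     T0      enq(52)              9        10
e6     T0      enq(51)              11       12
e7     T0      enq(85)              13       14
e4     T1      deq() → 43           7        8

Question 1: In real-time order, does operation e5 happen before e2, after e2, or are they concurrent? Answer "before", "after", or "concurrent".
e5 spans [9,10], e2 spans [3,4]
resp(e2)=4 < inv(e5)=9

after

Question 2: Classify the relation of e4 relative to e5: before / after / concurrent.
e4 spans [7,8], e5 spans [9,10]
resp(e4)=8 < inv(e5)=9

before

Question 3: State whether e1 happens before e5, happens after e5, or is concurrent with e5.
e1 spans [1,2], e5 spans [9,10]
resp(e1)=2 < inv(e5)=9

before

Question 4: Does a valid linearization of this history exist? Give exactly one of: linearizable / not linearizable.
one valid linearization: e1, e2, e3, e4, e5, e6, e7
step 1: e1 deq() → empty — queue <>
step 2: e2 enq(43) — queue <43>
step 3: e3 enq(81) — queue <43,81>
step 4: e4 deq() → 43 — queue <81>
step 5: e5 enq(52) — queue <81,52>
step 6: e6 enq(51) — queue <81,52,51>
step 7: e7 enq(85) — queue <81,52,51,85>

linearizable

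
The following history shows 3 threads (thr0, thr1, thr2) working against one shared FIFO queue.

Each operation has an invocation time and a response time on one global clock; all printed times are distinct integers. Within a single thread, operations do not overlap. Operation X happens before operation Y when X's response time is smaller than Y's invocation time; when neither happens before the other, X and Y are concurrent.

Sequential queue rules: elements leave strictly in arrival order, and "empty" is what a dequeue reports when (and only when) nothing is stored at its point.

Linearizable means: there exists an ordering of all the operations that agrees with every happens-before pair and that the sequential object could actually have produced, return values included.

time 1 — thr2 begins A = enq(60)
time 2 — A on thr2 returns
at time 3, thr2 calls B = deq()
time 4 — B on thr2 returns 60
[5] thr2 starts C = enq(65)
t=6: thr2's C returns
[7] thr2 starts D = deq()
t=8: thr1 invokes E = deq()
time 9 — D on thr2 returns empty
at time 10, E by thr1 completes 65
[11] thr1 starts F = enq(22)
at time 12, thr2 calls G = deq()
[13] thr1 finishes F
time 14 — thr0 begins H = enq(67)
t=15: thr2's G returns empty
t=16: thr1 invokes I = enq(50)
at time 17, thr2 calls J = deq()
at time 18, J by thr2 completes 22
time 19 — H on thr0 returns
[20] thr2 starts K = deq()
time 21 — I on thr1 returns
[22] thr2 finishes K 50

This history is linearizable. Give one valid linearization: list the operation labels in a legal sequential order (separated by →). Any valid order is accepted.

A → B → C → E → D → G → F → I → H → J → K

after step 1 (A enq(60)): queue <60>
after step 2 (B deq() → 60): queue <>
after step 3 (C enq(65)): queue <65>
after step 4 (E deq() → 65): queue <>
after step 5 (D deq() → empty): queue <>
after step 6 (G deq() → empty): queue <>
after step 7 (F enq(22)): queue <22>
after step 8 (I enq(50)): queue <22,50>
after step 9 (H enq(67)): queue <22,50,67>
after step 10 (J deq() → 22): queue <50,67>
after step 11 (K deq() → 50): queue <67>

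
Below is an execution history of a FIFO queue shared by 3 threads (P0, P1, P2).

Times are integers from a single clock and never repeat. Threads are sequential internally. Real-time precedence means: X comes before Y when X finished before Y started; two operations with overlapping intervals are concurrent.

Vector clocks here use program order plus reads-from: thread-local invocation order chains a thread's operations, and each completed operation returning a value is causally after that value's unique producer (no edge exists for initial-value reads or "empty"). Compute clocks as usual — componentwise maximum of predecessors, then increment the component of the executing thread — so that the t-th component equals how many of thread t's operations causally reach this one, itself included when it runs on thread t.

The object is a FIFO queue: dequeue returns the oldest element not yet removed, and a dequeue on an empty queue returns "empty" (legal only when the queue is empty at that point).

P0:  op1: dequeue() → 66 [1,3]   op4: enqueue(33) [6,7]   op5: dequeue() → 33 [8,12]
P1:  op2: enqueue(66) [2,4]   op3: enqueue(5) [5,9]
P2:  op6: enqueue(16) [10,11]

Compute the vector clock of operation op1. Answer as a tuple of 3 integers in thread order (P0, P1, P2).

op6, invoked 10, has no incoming edges; only P2's bump applies → (0, 0, 1)
op2, invoked 2, has no incoming edges; only P1's bump applies → (0, 1, 0)
op3 (invocation 5): componentwise max over VC(op2)=(0, 1, 0), +1 at P1, giving (0, 2, 0)
op1 (invocation 1): componentwise max over VC(op2)=(0, 1, 0), +1 at P0, giving (1, 1, 0)
op4 (invocation 6): componentwise max over VC(op1)=(1, 1, 0), +1 at P0, giving (2, 1, 0)
op5 (invocation 8): componentwise max over VC(op4)=(2, 1, 0), +1 at P0, giving (3, 1, 0)
target: VC(op1) = (1, 1, 0)

(1, 1, 0)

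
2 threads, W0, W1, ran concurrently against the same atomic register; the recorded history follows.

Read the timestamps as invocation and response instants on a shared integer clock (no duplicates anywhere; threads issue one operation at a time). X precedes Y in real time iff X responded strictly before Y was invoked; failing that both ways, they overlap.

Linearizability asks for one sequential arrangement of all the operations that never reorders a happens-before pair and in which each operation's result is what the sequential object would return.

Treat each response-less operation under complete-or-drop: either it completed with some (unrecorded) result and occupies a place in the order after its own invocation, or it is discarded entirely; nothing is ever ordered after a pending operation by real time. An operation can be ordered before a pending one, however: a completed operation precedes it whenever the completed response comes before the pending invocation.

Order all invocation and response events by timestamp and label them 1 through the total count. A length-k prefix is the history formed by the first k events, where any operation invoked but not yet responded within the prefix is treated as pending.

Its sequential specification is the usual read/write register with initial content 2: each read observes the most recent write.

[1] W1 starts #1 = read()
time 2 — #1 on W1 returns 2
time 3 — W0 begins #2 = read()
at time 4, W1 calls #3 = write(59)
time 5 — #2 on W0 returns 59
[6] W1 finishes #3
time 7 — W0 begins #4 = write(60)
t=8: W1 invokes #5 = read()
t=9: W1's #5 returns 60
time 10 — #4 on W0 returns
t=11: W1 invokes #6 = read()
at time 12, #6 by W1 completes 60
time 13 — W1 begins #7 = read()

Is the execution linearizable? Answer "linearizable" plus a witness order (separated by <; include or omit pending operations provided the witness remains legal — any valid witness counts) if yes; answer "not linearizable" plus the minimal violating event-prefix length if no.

1. #1 read() → 2, leaving value 2
2. #3 write(59), leaving value 59
3. #2 read() → 59, leaving value 59
4. #4 write(60), leaving value 60
5. #5 read() → 60, leaving value 60
6. #6 read() → 60, leaving value 60

linearizable — witness: #1 < #3 < #2 < #4 < #5 < #6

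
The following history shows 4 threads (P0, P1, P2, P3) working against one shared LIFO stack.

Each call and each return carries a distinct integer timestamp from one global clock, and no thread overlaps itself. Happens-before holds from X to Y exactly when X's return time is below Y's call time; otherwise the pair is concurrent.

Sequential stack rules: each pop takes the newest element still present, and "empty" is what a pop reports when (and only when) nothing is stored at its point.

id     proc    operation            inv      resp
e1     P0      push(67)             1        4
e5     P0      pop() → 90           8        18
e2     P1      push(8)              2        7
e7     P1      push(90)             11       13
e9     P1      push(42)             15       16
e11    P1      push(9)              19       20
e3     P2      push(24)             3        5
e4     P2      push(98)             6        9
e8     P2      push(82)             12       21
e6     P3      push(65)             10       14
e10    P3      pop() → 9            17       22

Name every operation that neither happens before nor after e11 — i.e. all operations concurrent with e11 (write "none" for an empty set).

e10, e8

e11 runs from 19 to 20; window-overlapping ops are concurrent
e1 [1,4]: before
e2 [2,7]: before
e3 [3,5]: before
e4 [6,9]: before
e5 [8,18]: before
e6 [10,14]: before
e7 [11,13]: before
e8 [12,21]: concurrent
e9 [15,16]: before
e10 [17,22]: concurrent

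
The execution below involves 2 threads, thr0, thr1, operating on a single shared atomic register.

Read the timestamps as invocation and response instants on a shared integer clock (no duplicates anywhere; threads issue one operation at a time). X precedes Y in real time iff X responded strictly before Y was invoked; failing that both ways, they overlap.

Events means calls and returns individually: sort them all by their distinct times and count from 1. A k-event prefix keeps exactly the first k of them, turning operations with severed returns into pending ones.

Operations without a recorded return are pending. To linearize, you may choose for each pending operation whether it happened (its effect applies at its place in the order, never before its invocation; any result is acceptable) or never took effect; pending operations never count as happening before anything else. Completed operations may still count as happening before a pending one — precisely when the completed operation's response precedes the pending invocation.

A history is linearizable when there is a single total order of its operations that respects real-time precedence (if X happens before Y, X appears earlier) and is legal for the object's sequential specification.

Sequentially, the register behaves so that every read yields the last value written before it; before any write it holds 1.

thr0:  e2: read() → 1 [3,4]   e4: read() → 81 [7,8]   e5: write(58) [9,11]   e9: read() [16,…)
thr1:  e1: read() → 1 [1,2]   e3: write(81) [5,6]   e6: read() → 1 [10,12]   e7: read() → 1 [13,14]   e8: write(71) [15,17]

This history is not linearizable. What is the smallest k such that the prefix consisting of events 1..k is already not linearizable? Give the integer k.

events 1..11 are still linearizable — one witness is e1, e2, e3, e4, e5:
after step 1 (e1 read() → 1): value 1
after step 2 (e2 read() → 1): value 1
after step 3 (e3 write(81)): value 81
after step 4 (e4 read() → 81): value 81
after step 5 (e5 write(58)): value 58
with event 12 included (e6 responding at time 12), all real-time-consistent orders fail
one such order, e1, e2, e3, e4, e5, e6, breaks at step 6 where e6 read() → 1 is illegal
one such order, e1, e2, e3, e4, e6, e5, breaks at step 5 where e6 read() → 1 is illegal

12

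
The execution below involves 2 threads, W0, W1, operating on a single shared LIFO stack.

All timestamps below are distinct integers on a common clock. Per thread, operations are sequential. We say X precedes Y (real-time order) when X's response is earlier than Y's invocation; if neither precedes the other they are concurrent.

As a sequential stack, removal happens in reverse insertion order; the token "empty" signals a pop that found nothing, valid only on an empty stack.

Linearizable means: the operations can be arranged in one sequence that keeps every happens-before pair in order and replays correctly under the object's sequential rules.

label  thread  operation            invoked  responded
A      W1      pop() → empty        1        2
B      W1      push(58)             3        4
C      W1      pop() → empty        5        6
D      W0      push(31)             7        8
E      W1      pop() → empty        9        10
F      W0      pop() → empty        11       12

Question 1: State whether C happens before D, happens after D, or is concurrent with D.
Answer: before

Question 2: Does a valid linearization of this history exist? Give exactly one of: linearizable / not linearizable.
not linearizable

the violation lands at event 6, C's response at time 6: events 1..5 linearize, events 1..6 do not
the completed operations (3 total) allow one real-time order; the LIFO stack replay rejects it
e.g. A, B, C: illegal at step 3, since C pop() → empty cannot apply there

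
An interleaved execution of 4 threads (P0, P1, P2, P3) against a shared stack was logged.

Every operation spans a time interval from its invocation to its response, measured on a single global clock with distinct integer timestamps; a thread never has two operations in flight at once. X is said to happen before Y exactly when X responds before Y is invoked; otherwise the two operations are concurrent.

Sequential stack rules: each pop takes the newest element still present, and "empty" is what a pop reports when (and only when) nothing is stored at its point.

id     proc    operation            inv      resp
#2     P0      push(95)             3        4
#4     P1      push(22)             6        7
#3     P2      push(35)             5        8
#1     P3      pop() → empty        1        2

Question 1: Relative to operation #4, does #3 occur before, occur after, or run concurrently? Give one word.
concurrent

#3 spans [5,8], #4 spans [6,7]
the intervals overlap in both directions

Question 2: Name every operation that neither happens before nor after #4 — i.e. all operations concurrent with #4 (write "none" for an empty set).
#3

#4 runs from 6 to 7; window-overlapping ops are concurrent
#1 [1,2]: before
#2 [3,4]: before
#3 [5,8]: concurrent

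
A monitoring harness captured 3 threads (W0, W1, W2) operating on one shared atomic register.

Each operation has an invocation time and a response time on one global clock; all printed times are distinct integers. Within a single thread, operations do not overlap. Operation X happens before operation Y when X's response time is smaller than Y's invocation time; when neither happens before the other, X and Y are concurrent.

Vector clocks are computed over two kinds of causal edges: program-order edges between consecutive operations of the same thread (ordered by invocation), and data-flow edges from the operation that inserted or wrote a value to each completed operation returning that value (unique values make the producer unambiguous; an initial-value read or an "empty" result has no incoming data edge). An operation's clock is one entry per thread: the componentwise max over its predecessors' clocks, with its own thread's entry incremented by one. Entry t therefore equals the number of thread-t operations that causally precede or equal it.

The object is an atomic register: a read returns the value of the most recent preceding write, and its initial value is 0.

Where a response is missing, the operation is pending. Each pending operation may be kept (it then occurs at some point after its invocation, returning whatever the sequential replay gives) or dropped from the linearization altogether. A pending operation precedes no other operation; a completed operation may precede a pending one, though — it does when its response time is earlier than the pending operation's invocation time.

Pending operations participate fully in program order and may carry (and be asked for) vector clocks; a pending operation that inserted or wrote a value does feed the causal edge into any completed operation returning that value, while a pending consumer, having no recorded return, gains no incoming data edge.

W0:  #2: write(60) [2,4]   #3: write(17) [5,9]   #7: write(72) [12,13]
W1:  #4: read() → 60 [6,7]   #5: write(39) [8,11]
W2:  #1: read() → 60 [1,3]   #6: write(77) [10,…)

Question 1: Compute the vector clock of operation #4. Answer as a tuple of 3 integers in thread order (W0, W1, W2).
(1, 1, 0)

no predecessors for #2 (invoked 2): W0 increments from zero → (1, 0, 0)
VC(#1, invoked at 1): max of VC(#2)=(1, 0, 0), then +1 on thread W2 → (1, 0, 1)
VC(#4, invoked at 6): max of VC(#2)=(1, 0, 0), then +1 on thread W1 → (1, 1, 0)
VC(#3, invoked at 5): max of VC(#2)=(1, 0, 0), then +1 on thread W0 → (2, 0, 0)
VC(#6, invoked at 10): max of VC(#1)=(1, 0, 1), then +1 on thread W2 → (1, 0, 2)
VC(#5, invoked at 8): max of VC(#4)=(1, 1, 0), then +1 on thread W1 → (1, 2, 0)
VC(#7, invoked at 12): max of VC(#3)=(2, 0, 0), then +1 on thread W0 → (3, 0, 0)
target: VC(#4) = (1, 1, 0)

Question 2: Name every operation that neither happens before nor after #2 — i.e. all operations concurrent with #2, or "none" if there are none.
#1

#2 runs from 2 to 4; window-overlapping ops are concurrent
#1 [1,3]: concurrent
#3 [5,9]: after
#4 [6,7]: after
#5 [8,11]: after
#6 [10,…): after
#7 [12,13]: after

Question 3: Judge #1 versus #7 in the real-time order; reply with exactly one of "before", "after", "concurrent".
before

#1 spans [1,3], #7 spans [12,13]
resp(#1)=3 < inv(#7)=12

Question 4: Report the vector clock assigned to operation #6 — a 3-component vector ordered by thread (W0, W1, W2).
(1, 0, 2)

#2, invoked 2, has no incoming edges; only W0's bump applies → (1, 0, 0)
invoked at 1, #1 merges VC(#2)=(1, 0, 0) and bumps W2's slot → (1, 0, 1)
invoked at 6, #4 merges VC(#2)=(1, 0, 0) and bumps W1's slot → (1, 1, 0)
invoked at 5, #3 merges VC(#2)=(1, 0, 0) and bumps W0's slot → (2, 0, 0)
invoked at 10, #6 merges VC(#1)=(1, 0, 1) and bumps W2's slot → (1, 0, 2)
invoked at 8, #5 merges VC(#4)=(1, 1, 0) and bumps W1's slot → (1, 2, 0)
invoked at 12, #7 merges VC(#3)=(2, 0, 0) and bumps W0's slot → (3, 0, 0)
target: VC(#6) = (1, 0, 2)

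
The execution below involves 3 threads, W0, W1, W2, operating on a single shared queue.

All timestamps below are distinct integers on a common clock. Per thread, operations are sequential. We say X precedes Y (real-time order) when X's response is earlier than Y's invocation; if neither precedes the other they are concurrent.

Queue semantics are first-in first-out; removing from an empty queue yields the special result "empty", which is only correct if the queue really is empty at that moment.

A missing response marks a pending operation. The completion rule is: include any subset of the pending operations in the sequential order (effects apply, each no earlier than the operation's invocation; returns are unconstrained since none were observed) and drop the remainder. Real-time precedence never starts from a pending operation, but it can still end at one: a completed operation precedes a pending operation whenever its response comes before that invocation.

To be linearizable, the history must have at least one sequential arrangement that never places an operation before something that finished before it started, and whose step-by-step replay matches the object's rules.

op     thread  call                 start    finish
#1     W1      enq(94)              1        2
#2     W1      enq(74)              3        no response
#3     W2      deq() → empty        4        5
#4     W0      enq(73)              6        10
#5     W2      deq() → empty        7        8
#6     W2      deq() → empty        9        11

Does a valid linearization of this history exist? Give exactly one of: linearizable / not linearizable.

not linearizable

through event 4 a valid linearization exists; event 5 (#3 responding at time 5) ends that
exactly one order of the 2 completed ops respects real time; the queue replay fails
include/drop combinations of the 1 pending operation (#2) were all tried; none helps
sample order #1, #3 (pending dropped) stalls at step 2 — #3 deq() → empty has no legal effect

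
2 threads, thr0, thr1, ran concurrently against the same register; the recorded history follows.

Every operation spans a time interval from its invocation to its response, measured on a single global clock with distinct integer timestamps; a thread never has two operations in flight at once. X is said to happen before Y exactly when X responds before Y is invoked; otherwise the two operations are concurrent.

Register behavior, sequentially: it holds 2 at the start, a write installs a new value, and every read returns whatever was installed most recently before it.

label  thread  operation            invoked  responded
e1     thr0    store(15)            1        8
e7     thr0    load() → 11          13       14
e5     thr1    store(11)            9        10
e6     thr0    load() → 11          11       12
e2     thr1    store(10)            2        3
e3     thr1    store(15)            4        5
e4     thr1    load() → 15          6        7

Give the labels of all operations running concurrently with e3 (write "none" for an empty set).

e3 runs from 4 to 5; window-overlapping ops are concurrent
e1 [1,8]: concurrent
e2 [2,3]: before
e4 [6,7]: after
e5 [9,10]: after
e6 [11,12]: after
e7 [13,14]: after

e1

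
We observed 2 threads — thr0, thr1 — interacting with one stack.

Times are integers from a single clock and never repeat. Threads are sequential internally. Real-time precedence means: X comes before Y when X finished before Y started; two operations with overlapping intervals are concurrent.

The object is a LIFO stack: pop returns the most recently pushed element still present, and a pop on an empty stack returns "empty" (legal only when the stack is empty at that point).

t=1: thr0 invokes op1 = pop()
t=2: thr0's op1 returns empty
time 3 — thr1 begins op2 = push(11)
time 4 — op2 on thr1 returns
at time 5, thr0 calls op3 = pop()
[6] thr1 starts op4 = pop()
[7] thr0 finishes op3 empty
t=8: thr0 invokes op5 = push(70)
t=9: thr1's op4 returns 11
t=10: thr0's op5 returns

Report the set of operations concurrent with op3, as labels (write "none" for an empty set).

concurrent with op3 ([5,7]): every op whose interval crosses 5..7
op1 [1,2]: before
op2 [3,4]: before
op4 [6,9]: concurrent
op5 [8,10]: after

op4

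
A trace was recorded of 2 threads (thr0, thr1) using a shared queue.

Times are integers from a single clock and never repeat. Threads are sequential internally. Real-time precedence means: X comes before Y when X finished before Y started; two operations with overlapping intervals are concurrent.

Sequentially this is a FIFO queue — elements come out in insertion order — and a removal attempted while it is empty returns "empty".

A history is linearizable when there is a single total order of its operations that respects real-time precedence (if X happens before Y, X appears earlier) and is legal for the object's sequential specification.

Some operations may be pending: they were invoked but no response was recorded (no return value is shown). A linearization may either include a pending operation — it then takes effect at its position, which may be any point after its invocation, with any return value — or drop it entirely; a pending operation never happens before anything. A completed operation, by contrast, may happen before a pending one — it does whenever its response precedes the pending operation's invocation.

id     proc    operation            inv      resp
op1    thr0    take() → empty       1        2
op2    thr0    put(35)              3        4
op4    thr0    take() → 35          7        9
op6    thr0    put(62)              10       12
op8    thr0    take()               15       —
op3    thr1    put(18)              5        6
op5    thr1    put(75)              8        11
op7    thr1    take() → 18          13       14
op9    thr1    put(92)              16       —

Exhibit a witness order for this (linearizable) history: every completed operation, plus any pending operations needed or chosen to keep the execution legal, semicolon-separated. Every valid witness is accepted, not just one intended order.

op1; op2; op3; op4; op5; op6; op7

step 1: op1 take() → empty — queue <>
step 2: op2 put(35) — queue <35>
step 3: op3 put(18) — queue <35,18>
step 4: op4 take() → 35 — queue <18>
step 5: op5 put(75) — queue <18,75>
step 6: op6 put(62) — queue <18,75,62>
step 7: op7 take() → 18 — queue <75,62>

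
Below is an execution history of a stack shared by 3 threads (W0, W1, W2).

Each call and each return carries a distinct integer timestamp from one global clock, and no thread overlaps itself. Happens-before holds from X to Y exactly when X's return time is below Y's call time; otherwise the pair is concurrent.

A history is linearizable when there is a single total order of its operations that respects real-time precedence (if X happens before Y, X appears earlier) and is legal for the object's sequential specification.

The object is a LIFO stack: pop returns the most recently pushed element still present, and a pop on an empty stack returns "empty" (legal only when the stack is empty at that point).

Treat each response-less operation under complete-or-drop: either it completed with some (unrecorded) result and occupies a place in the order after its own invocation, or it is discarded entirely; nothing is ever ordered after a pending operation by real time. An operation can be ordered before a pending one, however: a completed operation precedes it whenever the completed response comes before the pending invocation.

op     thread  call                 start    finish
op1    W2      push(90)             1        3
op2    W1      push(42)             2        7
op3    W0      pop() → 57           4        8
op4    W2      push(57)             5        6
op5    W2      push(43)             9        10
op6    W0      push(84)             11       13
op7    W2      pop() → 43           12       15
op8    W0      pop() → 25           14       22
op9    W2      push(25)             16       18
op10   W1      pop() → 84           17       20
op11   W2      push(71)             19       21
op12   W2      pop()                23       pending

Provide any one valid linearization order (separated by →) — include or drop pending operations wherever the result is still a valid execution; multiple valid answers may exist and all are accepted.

1. op1 push(90), leaving stack <90>
2. op2 push(42), leaving stack <90,42>
3. op4 push(57), leaving stack <90,42,57>
4. op3 pop() → 57, leaving stack <90,42>
5. op5 push(43), leaving stack <90,42,43>
6. op7 pop() → 43, leaving stack <90,42>
7. op6 push(84), leaving stack <90,42,84>
8. op9 push(25), leaving stack <90,42,84,25>
9. op8 pop() → 25, leaving stack <90,42,84>
10. op10 pop() → 84, leaving stack <90,42>
11. op11 push(71), leaving stack <90,42,71>

op1 → op2 → op4 → op3 → op5 → op7 → op6 → op9 → op8 → op10 → op11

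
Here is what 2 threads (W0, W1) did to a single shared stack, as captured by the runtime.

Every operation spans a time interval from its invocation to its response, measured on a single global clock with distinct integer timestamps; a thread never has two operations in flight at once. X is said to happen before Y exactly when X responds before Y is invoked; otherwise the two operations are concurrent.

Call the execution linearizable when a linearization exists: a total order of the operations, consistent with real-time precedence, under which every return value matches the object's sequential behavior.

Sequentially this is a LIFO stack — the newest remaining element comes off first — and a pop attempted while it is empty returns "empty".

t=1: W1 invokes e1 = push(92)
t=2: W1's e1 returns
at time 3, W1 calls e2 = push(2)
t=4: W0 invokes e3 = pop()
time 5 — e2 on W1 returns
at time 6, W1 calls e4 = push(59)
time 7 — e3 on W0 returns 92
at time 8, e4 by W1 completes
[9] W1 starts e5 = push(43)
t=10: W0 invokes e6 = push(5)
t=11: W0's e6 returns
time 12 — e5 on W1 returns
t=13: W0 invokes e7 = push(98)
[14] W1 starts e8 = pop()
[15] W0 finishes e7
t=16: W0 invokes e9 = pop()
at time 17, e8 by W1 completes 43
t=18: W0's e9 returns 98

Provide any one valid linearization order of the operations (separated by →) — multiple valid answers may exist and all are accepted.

e1 → e3 → e2 → e4 → e6 → e5 → e7 → e9 → e8

step 1: e1 push(92) — stack <92>
step 2: e3 pop() → 92 — stack <>
step 3: e2 push(2) — stack <2>
step 4: e4 push(59) — stack <2,59>
step 5: e6 push(5) — stack <2,59,5>
step 6: e5 push(43) — stack <2,59,5,43>
step 7: e7 push(98) — stack <2,59,5,43,98>
step 8: e9 pop() → 98 — stack <2,59,5,43>
step 9: e8 pop() → 43 — stack <2,59,5>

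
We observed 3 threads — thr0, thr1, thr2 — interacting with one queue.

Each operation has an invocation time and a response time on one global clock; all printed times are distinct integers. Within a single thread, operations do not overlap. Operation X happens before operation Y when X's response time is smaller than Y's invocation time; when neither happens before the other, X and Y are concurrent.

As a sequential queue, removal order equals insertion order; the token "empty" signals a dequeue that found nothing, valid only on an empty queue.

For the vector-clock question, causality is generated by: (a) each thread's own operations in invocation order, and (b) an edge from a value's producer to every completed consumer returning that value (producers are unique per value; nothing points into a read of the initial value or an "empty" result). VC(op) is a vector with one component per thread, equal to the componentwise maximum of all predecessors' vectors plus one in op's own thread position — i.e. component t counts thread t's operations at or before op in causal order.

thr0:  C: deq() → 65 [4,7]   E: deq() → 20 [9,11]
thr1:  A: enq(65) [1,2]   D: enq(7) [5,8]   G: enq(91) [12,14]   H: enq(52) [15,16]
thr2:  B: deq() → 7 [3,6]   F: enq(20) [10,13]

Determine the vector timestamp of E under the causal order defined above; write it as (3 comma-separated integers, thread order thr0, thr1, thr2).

invoked at 1, A has no predecessors; its own thr1 bump gives (0, 1, 0)
merge at D (invoked 5): VC(A)=(0, 1, 0), own-thread bump on thr1 → (0, 2, 0)
merge at C (invoked 4): VC(A)=(0, 1, 0), own-thread bump on thr0 → (1, 1, 0)
merge at B (invoked 3): VC(D)=(0, 2, 0), own-thread bump on thr2 → (0, 2, 1)
merge at G (invoked 12): VC(D)=(0, 2, 0), own-thread bump on thr1 → (0, 3, 0)
merge at F (invoked 10): VC(B)=(0, 2, 1), own-thread bump on thr2 → (0, 2, 2)
merge at H (invoked 15): VC(G)=(0, 3, 0), own-thread bump on thr1 → (0, 4, 0)
merge at E (invoked 9): VC(C)=(1, 1, 0), VC(F)=(0, 2, 2), own-thread bump on thr0 → (2, 2, 2)
target: VC(E) = (2, 2, 2)

(2, 2, 2)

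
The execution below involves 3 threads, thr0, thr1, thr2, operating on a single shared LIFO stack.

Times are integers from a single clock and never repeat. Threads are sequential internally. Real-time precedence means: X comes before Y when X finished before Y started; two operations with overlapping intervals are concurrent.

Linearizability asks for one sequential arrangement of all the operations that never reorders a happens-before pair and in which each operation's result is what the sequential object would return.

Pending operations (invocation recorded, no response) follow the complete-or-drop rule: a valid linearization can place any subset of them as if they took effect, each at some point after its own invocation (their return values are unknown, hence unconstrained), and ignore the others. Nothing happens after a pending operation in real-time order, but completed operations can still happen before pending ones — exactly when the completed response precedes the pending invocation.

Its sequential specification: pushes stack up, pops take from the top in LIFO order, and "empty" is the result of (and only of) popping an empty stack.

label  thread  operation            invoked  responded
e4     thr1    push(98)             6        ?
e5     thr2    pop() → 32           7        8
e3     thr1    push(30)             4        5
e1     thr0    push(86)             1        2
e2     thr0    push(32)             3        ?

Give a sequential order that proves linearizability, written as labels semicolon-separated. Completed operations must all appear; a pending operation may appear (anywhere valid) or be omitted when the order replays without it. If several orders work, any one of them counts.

e1; e3; e2; e5

after step 1 (e1 push(86)): stack <86>
after step 2 (e3 push(30)): stack <86,30>
after step 3 (e2 push(32) (pending, included)): stack <86,30,32>
after step 4 (e5 pop() → 32): stack <86,30>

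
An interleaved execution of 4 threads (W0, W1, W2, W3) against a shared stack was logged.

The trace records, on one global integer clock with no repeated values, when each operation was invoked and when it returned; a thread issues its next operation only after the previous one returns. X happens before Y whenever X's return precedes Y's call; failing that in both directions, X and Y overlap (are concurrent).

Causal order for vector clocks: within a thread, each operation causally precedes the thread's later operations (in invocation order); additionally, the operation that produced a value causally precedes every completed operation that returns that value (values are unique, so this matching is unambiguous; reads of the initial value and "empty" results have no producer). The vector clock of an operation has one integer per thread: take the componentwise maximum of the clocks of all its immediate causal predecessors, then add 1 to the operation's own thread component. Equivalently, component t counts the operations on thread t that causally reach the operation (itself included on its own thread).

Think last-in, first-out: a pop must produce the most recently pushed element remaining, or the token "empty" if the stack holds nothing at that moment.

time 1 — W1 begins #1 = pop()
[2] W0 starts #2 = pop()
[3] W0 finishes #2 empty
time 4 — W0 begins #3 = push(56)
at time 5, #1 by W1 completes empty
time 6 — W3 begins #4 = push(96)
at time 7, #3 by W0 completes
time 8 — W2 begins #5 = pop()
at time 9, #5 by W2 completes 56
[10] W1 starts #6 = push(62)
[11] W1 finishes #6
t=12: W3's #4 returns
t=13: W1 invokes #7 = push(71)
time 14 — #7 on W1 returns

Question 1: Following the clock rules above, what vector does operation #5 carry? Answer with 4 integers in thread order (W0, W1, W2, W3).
root op #4, invoked 6: fresh clock plus W3's own tick → (0, 0, 0, 1)
root op #1, invoked 1: fresh clock plus W1's own tick → (0, 1, 0, 0)
root op #2, invoked 2: fresh clock plus W0's own tick → (1, 0, 0, 0)
from VC(#1)=(0, 1, 0, 0), #6 (invoked 10) maxes components and bumps W1 → (0, 2, 0, 0)
from VC(#2)=(1, 0, 0, 0), #3 (invoked 4) maxes components and bumps W0 → (2, 0, 0, 0)
from VC(#6)=(0, 2, 0, 0), #7 (invoked 13) maxes components and bumps W1 → (0, 3, 0, 0)
from VC(#3)=(2, 0, 0, 0), #5 (invoked 8) maxes components and bumps W2 → (2, 0, 1, 0)
target: VC(#5) = (2, 0, 1, 0)

(2, 0, 1, 0)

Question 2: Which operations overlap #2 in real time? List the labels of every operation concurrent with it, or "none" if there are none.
#2 spans [2,3]; an op avoiding the whole window 2..3 is ordered, any other is concurrent
#1 [1,5]: concurrent
#3 [4,7]: after
#4 [6,12]: after
#5 [8,9]: after
#6 [10,11]: after
#7 [13,14]: after

#1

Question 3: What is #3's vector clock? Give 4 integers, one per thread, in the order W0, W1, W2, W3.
invoked at 6, #4 has no predecessors; its own W3 bump gives (0, 0, 0, 1)
invoked at 1, #1 has no predecessors; its own W1 bump gives (0, 1, 0, 0)
invoked at 2, #2 has no predecessors; its own W0 bump gives (1, 0, 0, 0)
#6 (invocation 10): componentwise max over VC(#1)=(0, 1, 0, 0), +1 at W1, giving (0, 2, 0, 0)
#3 (invocation 4): componentwise max over VC(#2)=(1, 0, 0, 0), +1 at W0, giving (2, 0, 0, 0)
#7 (invocation 13): componentwise max over VC(#6)=(0, 2, 0, 0), +1 at W1, giving (0, 3, 0, 0)
#5 (invocation 8): componentwise max over VC(#3)=(2, 0, 0, 0), +1 at W2, giving (2, 0, 1, 0)
target: VC(#3) = (2, 0, 0, 0)

(2, 0, 0, 0)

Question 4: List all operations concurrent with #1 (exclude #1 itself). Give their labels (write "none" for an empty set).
#1 spans [1,5]: anything still running between times 1 and 5 counts as concurrent
#2 [2,3]: concurrent
#3 [4,7]: concurrent
#4 [6,12]: after
#5 [8,9]: after
#6 [10,11]: after
#7 [13,14]: after

#2, #3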